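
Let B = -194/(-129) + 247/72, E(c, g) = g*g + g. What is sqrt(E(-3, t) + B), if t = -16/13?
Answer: sqrt(234816206)/6708 ≈ 2.2844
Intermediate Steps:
t = -16/13 (t = -16*1/13 = -16/13 ≈ -1.2308)
E(c, g) = g + g**2 (E(c, g) = g**2 + g = g + g**2)
B = 15277/3096 (B = -194*(-1/129) + 247*(1/72) = 194/129 + 247/72 = 15277/3096 ≈ 4.9344)
sqrt(E(-3, t) + B) = sqrt(-16*(1 - 16/13)/13 + 15277/3096) = sqrt(-16/13*(-3/13) + 15277/3096) = sqrt(48/169 + 15277/3096) = sqrt(2730421/523224) = sqrt(234816206)/6708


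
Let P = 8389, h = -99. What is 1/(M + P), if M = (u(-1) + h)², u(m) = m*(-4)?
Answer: 1/17414 ≈ 5.7425e-5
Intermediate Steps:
u(m) = -4*m
M = 9025 (M = (-4*(-1) - 99)² = (4 - 99)² = (-95)² = 9025)
1/(M + P) = 1/(9025 + 8389) = 1/17414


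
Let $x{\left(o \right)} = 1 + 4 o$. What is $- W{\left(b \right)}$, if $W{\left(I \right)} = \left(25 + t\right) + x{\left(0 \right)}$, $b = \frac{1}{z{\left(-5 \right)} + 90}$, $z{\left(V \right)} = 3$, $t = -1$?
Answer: $-25$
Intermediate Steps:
$b = \frac{1}{93}$ ($b = \frac{1}{3 + 90} = \frac{1}{93} \approx 0.010753$)
$W{\left(I \right)} = 25$ ($W{\left(I \right)} = \left(25 - 1\right) + \left(1 + 4 \cdot 0\right) = 24 + \left(1 + 0\right) = 24 + 1 = 25$)
$- W{\left(b \right)} = \left(-1\right) 25 = -25$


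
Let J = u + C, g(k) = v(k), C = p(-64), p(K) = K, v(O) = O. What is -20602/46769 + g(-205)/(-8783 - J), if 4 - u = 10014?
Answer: -36184827/60378779 ≈ -0.59930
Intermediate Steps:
u = -10010 (u = 4 - 1*10014 = 4 - 10014 = -10010)
C = -64
g(k) = k
J = -10074 (J = -10010 - 64 = -10074)
-20602/46769 + g(-205)/(-8783 - J) = -20602/46769 - 205/(-8783 - 1*(-10074)) = -20602*1/46769 - 205/(-8783 + 10074) = -20602/46769 - 205/1291 = -36184827/60378779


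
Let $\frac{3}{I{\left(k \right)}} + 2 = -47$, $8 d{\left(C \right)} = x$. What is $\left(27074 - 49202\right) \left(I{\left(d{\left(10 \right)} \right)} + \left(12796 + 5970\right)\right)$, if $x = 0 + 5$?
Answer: $- \frac{20347381968}{49} \approx -4.1525 \cdot 10^{8}$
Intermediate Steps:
$x = 5$
$d{\left(C \right)} = \frac{5}{8}$ ($d{\left(C \right)} = \frac{1}{8} \cdot 5 = \frac{5}{8}$)
$I{\left(k \right)} = - \frac{3}{49}$ ($I{\left(k \right)} = \frac{3}{-2 - 47} = \frac{3}{-49} = 3 \left(- \frac{1}{49}\right) = - \frac{3}{49}$)
$\left(27074 - 49202\right) \left(I{\left(d{\left(10 \right)} \right)} + \left(12796 + 5970\right)\right) = \left(27074 - 49202\right) \left(- \frac{3}{49} + \left(12796 + 5970\right)\right) = - 22128 \left(- \frac{3}{49} + 18766\right) = \left(-22128\right) \frac{919531}{49} = - \frac{20347381968}{49}$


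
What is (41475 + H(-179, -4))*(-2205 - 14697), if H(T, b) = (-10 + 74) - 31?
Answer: -701568216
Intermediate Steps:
H(T, b) = 33 (H(T, b) = 64 - 31 = 33)
(41475 + H(-179, -4))*(-2205 - 14697) = (41475 + 33)*(-2205 - 14697) = 41508*(-16902) = -701568216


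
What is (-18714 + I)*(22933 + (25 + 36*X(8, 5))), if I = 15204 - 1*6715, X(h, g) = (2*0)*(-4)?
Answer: -234745550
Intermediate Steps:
X(h, g) = 0 (X(h, g) = 0*(-4) = 0)
I = 8489 (I = 15204 - 6715 = 8489)
(-18714 + I)*(22933 + (25 + 36*X(8, 5))) = (-18714 + 8489)*(22933 + (25 + 36*0)) = -10225*(22933 + (25 + 0)) = -10225*(22933 + 25) = -10225*22958 = -234745550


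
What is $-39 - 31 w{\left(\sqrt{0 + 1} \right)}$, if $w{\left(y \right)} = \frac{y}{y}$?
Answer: $-70$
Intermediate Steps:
$w{\left(y \right)} = 1$
$-39 - 31 w{\left(\sqrt{0 + 1} \right)} = -39 - 31 = -70$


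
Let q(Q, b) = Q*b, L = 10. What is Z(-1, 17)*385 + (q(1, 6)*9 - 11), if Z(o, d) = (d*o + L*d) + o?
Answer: 58563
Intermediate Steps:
Z(o, d) = o + 10*d + d*o (Z(o, d) = (d*o + 10*d) + o = (10*d + d*o) + o = o + 10*d + d*o)
Z(-1, 17)*385 + (q(1, 6)*9 - 11) = (-1 + 10*17 + 17*(-1))*385 + ((1*6)*9 - 11) = (-1 + 170 - 17)*385 + (6*9 - 11) = 152*385 + (54 - 11) = 58520 + 43 = 58563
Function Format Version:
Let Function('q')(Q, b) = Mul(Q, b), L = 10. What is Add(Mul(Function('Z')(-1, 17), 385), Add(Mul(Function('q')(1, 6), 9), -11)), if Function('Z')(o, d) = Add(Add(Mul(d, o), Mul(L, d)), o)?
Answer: 58563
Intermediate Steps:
Function('Z')(o, d) = Add(o, Mul(10, d), Mul(d, o)) (Function('Z')(o, d) = Add(Add(Mul(d, o), Mul(10, d)), o) = Add(Add(Mul(10, d), Mul(d, o)), o) = Add(o, Mul(10, d), Mul(d, o)))
Add(Mul(Function('Z')(-1, 17), 385), Add(Mul(Function('q')(1, 6), 9), -11)) = Add(Mul(Add(-1, Mul(10, 17), Mul(17, -1)), 385), Add(Mul(Mul(1, 6), 9), -11)) = Add(Mul(Add(-1, 170, -17), 385), Add(Mul(6, 9), -11)) = Add(Mul(152, 385), Add(54, -11)) = Add(58520, 43) = 58563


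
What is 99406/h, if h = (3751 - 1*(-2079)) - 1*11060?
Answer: -49703/2615 ≈ -19.007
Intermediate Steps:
h = -5230 (h = (3751 + 2079) - 11060 = 5830 - 11060 = -5230)
99406/h = 99406/(-5230) = 99406*(-1/5230) = -49703/2615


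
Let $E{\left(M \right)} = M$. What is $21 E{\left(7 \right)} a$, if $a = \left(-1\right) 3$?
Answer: $-441$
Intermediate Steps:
$a = -3$
$21 E{\left(7 \right)} a = 21 \cdot 7 \left(-3\right) = 147 \left(-3\right) = -441$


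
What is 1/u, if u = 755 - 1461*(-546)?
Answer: 1/798461 ≈ 1.2524e-6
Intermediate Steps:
u = 798461 (u = 755 + 797706 = 798461)
1/u = 1/798461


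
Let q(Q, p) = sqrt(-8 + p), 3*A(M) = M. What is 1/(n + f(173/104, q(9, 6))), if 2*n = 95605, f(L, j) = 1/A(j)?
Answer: 191210/9140316043 + 6*I*sqrt(2)/9140316043 ≈ 2.0919e-5 + 9.2834e-10*I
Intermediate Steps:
A(M) = M/3
f(L, j) = 3/j (f(L, j) = 1/(j/3) = 3/j)
n = 95605/2 (n = (1/2)*95605 = 95605/2 ≈ 47803.)
1/(n + f(173/104, q(9, 6))) = 1/(95605/2 + 3/(sqrt(-8 + 6))) = 1/(95605/2 + 3/(sqrt(-2))) = 1/(95605/2 + 3/((I*sqrt(2)))) = 1/(95605/2 + 3*(-I*sqrt(2)/2)) = 1/(95605/2 - 3*I*sqrt(2)/2)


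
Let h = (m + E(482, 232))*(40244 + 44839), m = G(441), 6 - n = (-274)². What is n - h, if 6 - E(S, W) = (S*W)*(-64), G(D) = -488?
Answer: -608875634152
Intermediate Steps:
E(S, W) = 6 + 64*S*W (E(S, W) = 6 - S*W*(-64) = 6 - (-64)*S*W = 6 + 64*S*W)
n = -75070 (n = 6 - 1*(-274)² = 6 - 1*75076 = 6 - 75076 = -75070)
m = -488
h = 608875559082 (h = (-488 + (6 + 64*482*232))*(40244 + 44839) = (-488 + (6 + 7156736))*85083 = (-488 + 7156742)*85083 = 7156254*85083 = 608875559082)
n - h = -75070 - 1*608875559082 = -75070 - 608875559082 = -608875634152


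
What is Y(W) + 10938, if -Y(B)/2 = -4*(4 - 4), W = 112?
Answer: 10938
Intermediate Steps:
Y(B) = 0 (Y(B) = -(-8)*(4 - 4) = -(-8)*0 = -2*0 = 0)
Y(W) + 10938 = 0 + 10938 = 10938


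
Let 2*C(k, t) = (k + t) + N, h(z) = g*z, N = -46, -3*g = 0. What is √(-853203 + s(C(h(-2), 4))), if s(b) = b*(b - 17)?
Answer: I*√852405 ≈ 923.26*I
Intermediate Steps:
g = 0 (g = -⅓*0 = 0)
h(z) = 0 (h(z) = 0*z = 0)
C(k, t) = -23 + k/2 + t/2 (C(k, t) = ((k + t) - 46)/2 = (-46 + k + t)/2 = -23 + k/2 + t/2)
s(b) = b*(-17 + b)
√(-853203 + s(C(h(-2), 4))) = √(-853203 + (-23 + (½)*0 + (½)*4)*(-17 + (-23 + (½)*0 + (½)*4))) = √(-853203 + (-23 + 0 + 2)*(-17 + (-23 + 0 + 2))) = √(-853203 - 21*(-17 - 21)) = √(-853203 - 21*(-38)) = √(-853203 + 798) = √(-852405) = I*√852405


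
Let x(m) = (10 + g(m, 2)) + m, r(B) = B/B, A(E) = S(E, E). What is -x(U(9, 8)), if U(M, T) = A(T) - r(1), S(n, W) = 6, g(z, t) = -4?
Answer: -11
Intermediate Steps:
A(E) = 6
r(B) = 1
U(M, T) = 5 (U(M, T) = 6 - 1*1 = 6 - 1 = 5)
x(m) = 6 + m (x(m) = (10 - 4) + m = 6 + m)
-x(U(9, 8)) = -(6 + 5) = -1*11 = -11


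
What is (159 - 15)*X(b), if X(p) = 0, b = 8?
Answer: 0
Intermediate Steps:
(159 - 15)*X(b) = (159 - 15)*0 = 144*0 = 0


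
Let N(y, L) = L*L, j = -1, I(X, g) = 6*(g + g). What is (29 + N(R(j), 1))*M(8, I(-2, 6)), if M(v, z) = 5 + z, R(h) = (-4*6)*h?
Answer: 2310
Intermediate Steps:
I(X, g) = 12*g (I(X, g) = 6*(2*g) = 12*g)
R(h) = -24*h
N(y, L) = L**2
(29 + N(R(j), 1))*M(8, I(-2, 6)) = (29 + 1**2)*(5 + 12*6) = (29 + 1)*(5 + 72) = 30*77 = 2310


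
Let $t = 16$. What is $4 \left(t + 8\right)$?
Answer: $96$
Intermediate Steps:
$4 \left(t + 8\right) = 4 \left(16 + 8\right) = 4 \cdot 24 = 96$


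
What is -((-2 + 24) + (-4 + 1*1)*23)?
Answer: 47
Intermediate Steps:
-((-2 + 24) + (-4 + 1*1)*23) = -(22 + (-4 + 1)*23) = -(22 - 3*23) = -(22 - 69) = -1*(-47) = 47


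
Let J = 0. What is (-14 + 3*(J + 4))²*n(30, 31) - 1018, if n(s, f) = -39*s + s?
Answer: -5578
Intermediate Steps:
n(s, f) = -38*s
(-14 + 3*(J + 4))²*n(30, 31) - 1018 = (-14 + 3*(0 + 4))²*(-38*30) - 1018 = (-14 + 3*4)²*(-1140) - 1018 = (-14 + 12)²*(-1140) - 1018 = (-2)²*(-1140) - 1018 = 4*(-1140) - 1018 = -4560 - 1018 = -5578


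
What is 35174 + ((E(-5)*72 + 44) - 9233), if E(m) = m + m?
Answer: 25265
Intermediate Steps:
E(m) = 2*m
35174 + ((E(-5)*72 + 44) - 9233) = 35174 + (((2*(-5))*72 + 44) - 9233) = 35174 + ((-10*72 + 44) - 9233) = 35174 + ((-720 + 44) - 9233) = 35174 + (-676 - 9233) = 35174 - 9909 = 25265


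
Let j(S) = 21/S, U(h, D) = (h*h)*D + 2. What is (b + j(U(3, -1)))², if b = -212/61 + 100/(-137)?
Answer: 3625846225/69839449 ≈ 51.917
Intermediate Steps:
U(h, D) = 2 + D*h² (U(h, D) = h²*D + 2 = D*h² + 2 = 2 + D*h²)
b = -35144/8357 (b = -212*1/61 + 100*(-1/137) = -212/61 - 100/137 = -35144/8357 ≈ -4.2053)
(b + j(U(3, -1)))² = (-35144/8357 + 21/(2 - 1*3²))² = (-35144/8357 + 21/(2 - 1*9))² = (-35144/8357 + 21/(2 - 9))² = (-35144/8357 + 21/(-7))² = (-35144/8357 + 21*(-⅐))² = (-35144/8357 - 3)² = (-60215/8357)² = 3625846225/69839449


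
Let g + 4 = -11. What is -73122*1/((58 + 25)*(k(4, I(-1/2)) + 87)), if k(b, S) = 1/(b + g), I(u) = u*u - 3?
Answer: -402171/39674 ≈ -10.137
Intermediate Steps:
I(u) = -3 + u**2 (I(u) = u**2 - 3 = -3 + u**2)
g = -15 (g = -4 - 11 = -15)
k(b, S) = 1/(-15 + b) (k(b, S) = 1/(b - 15) = 1/(-15 + b))
-73122*1/((58 + 25)*(k(4, I(-1/2)) + 87)) = -73122*1/((58 + 25)*(1/(-15 + 4) + 87)) = -73122*1/(83*(1/(-11) + 87)) = -73122*1/(83*(-1/11 + 87)) = -73122/((956/11)*83) = -73122/79348/11 = -73122*11/79348 = -402171/39674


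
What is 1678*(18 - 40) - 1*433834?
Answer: -470750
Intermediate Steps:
1678*(18 - 40) - 1*433834 = 1678*(-22) - 433834 = -36916 - 433834 = -470750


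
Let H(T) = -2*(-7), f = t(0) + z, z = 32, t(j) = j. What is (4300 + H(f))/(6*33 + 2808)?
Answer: 719/501 ≈ 1.4351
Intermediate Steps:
f = 32 (f = 0 + 32 = 32)
H(T) = 14
(4300 + H(f))/(6*33 + 2808) = (4300 + 14)/(6*33 + 2808) = 4314/(198 + 2808) = 4314/3006 = 4314*(1/3006) = 719/501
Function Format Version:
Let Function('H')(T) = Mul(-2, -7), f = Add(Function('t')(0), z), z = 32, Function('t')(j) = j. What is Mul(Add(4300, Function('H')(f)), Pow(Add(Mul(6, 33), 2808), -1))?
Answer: Rational(719, 501) ≈ 1.4351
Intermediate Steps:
f = 32 (f = Add(0, 32) = 32)
Function('H')(T) = 14
Mul(Add(4300, Function('H')(f)), Pow(Add(Mul(6, 33), 2808), -1)) = Mul(Add(4300, 14), Pow(Add(Mul(6, 33), 2808), -1)) = Mul(4314, Pow(Add(198, 2808), -1)) = Mul(4314, Pow(3006, -1)) = Mul(4314, Rational(1, 3006)) = Rational(719, 501)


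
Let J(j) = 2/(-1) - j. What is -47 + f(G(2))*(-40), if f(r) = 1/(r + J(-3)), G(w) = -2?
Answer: -7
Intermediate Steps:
J(j) = -2 - j (J(j) = 2*(-1) - j = -2 - j)
f(r) = 1/(1 + r) (f(r) = 1/(r + (-2 - 1*(-3))) = 1/(r + (-2 + 3)) = 1/(r + 1) = 1/(1 + r))
-47 + f(G(2))*(-40) = -47 - 40/(1 - 2) = -47 - 40/(-1) = -47 - 1*(-40) = -47 + 40 = -7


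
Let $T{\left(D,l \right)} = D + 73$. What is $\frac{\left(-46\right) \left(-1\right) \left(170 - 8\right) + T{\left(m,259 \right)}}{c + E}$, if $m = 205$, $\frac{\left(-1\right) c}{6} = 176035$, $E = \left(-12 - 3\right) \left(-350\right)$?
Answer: $- \frac{773}{105096} \approx -0.0073552$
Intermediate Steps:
$E = 5250$ ($E = \left(-15\right) \left(-350\right) = 5250$)
$c = -1056210$ ($c = \left(-6\right) 176035 = -1056210$)
$T{\left(D,l \right)} = 73 + D$
$\frac{\left(-46\right) \left(-1\right) \left(170 - 8\right) + T{\left(m,259 \right)}}{c + E} = \frac{\left(-46\right) \left(-1\right) \left(170 - 8\right) + \left(73 + 205\right)}{-1056210 + 5250} = \frac{46 \cdot 162 + 278}{-1050960} = \left(7452 + 278\right) \left(- \frac{1}{1050960}\right) = 7730 \left(- \frac{1}{1050960}\right) = - \frac{773}{105096}$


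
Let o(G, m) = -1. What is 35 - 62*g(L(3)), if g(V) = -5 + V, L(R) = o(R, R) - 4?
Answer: 655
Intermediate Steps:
L(R) = -5 (L(R) = -1 - 4 = -5)
35 - 62*g(L(3)) = 35 - 62*(-5 - 5) = 35 - 62*(-10) = 35 + 620 = 655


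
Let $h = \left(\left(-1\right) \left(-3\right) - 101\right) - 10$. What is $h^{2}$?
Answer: $11664$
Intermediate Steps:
$h = -108$ ($h = \left(3 - 101\right) - 10 = -98 - 10 = -108$)
$h^{2} = \left(-108\right)^{2} = 11664$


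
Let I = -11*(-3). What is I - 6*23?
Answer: -105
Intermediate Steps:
I = 33
I - 6*23 = 33 - 6*23 = 33 - 138 = -105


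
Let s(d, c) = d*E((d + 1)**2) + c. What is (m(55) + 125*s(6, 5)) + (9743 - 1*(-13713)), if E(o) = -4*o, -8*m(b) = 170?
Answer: -491761/4 ≈ -1.2294e+5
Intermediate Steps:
m(b) = -85/4 (m(b) = -1/8*170 = -85/4)
s(d, c) = c - 4*d*(1 + d)**2 (s(d, c) = d*(-4*(d + 1)**2) + c = d*(-4*(1 + d)**2) + c = -4*d*(1 + d)**2 + c = c - 4*d*(1 + d)**2)
(m(55) + 125*s(6, 5)) + (9743 - 1*(-13713)) = (-85/4 + 125*(5 - 4*6*(1 + 6)**2)) + (9743 - 1*(-13713)) = (-85/4 + 125*(5 - 4*6*7**2)) + (9743 + 13713) = (-85/4 + 125*(5 - 4*6*49)) + 23456 = (-85/4 + 125*(5 - 1176)) + 23456 = (-85/4 + 125*(-1171)) + 23456 = (-85/4 - 146375) + 23456 = -585585/4 + 23456 = -491761/4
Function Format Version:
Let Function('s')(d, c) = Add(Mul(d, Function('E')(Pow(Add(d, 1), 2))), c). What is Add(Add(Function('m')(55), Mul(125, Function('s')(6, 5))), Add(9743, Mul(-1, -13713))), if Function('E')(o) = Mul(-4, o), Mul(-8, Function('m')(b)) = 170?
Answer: Rational(-491761, 4) ≈ -1.2294e+5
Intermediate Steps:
Function('m')(b) = Rational(-85, 4) (Function('m')(b) = Mul(Rational(-1, 8), 170) = Rational(-85, 4))
Function('s')(d, c) = Add(c, Mul(-4, d, Pow(Add(1, d), 2))) (Function('s')(d, c) = Add(Mul(d, Mul(-4, Pow(Add(d, 1), 2))), c) = Add(Mul(d, Mul(-4, Pow(Add(1, d), 2))), c) = Add(Mul(-4, d, Pow(Add(1, d), 2)), c) = Add(c, Mul(-4, d, Pow(Add(1, d), 2))))
Add(Add(Function('m')(55), Mul(125, Function('s')(6, 5))), Add(9743, Mul(-1, -13713))) = Add(Add(Rational(-85, 4), Mul(125, Add(5, Mul(-4, 6, Pow(Add(1, 6), 2))))), Add(9743, Mul(-1, -13713))) = Add(Add(Rational(-85, 4), Mul(125, Add(5, Mul(-4, 6, Pow(7, 2))))), Add(9743, 13713)) = Add(Add(Rational(-85, 4), Mul(125, Add(5, Mul(-4, 6, 49)))), 23456) = Add(Add(Rational(-85, 4), Mul(125, Add(5, -1176))), 23456) = Add(Add(Rational(-85, 4), Mul(125, -1171)), 23456) = Add(Add(Rational(-85, 4), -146375), 23456) = Add(Rational(-585585, 4), 23456) = Rational(-491761, 4)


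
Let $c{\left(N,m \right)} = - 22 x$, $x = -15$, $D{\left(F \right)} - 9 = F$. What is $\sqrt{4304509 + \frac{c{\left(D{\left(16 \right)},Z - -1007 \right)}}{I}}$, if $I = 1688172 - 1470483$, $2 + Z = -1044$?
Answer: $\frac{19 \sqrt{62783695882391}}{72563} \approx 2074.7$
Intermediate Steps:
$Z = -1046$ ($Z = -2 - 1044 = -1046$)
$D{\left(F \right)} = 9 + F$
$I = 217689$
$c{\left(N,m \right)} = 330$ ($c{\left(N,m \right)} = \left(-22\right) \left(-15\right) = 330$)
$\sqrt{4304509 + \frac{c{\left(D{\left(16 \right)},Z - -1007 \right)}}{I}} = \sqrt{4304509 + \frac{330}{217689}} = \sqrt{4304509 + 330 \cdot \frac{1}{217689}} = \sqrt{4304509 + \frac{110}{72563}} = \sqrt{\frac{312348086677}{72563}} = \frac{19 \sqrt{62783695882391}}{72563}$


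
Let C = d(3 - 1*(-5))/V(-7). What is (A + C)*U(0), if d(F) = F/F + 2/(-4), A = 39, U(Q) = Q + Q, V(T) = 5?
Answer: 0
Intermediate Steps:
U(Q) = 2*Q
d(F) = ½ (d(F) = 1 + 2*(-¼) = 1 - ½ = ½)
C = ⅒ (C = (½)/5 = (½)*(⅕) = ⅒ ≈ 0.10000)
(A + C)*U(0) = (39 + ⅒)*(2*0) = (391/10)*0 = 0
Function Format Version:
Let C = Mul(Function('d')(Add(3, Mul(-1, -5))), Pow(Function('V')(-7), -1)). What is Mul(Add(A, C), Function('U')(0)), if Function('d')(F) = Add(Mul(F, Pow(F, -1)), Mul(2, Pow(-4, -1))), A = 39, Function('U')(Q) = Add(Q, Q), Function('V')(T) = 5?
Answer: 0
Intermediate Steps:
Function('U')(Q) = Mul(2, Q)
Function('d')(F) = Rational(1, 2) (Function('d')(F) = Add(1, Mul(2, Rational(-1, 4))) = Add(1, Rational(-1, 2)) = Rational(1, 2))
C = Rational(1, 10) (C = Mul(Rational(1, 2), Pow(5, -1)) = Mul(Rational(1, 2), Rational(1, 5)) = Rational(1, 10) ≈ 0.10000)
Mul(Add(A, C), Function('U')(0)) = Mul(Add(39, Rational(1, 10)), Mul(2, 0)) = Mul(Rational(391, 10), 0) = 0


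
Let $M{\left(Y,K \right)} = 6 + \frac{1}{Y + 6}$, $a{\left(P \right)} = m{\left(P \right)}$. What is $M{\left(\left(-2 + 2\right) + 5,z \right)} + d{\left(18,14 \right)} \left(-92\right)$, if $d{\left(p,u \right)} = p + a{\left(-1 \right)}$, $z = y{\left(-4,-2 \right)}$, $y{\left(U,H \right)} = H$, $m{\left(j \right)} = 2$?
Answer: $- \frac{20173}{11} \approx -1833.9$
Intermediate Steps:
$z = -2$
$a{\left(P \right)} = 2$
$d{\left(p,u \right)} = 2 + p$ ($d{\left(p,u \right)} = p + 2 = 2 + p$)
$M{\left(Y,K \right)} = 6 + \frac{1}{6 + Y}$
$M{\left(\left(-2 + 2\right) + 5,z \right)} + d{\left(18,14 \right)} \left(-92\right) = \frac{37 + 6 \left(\left(-2 + 2\right) + 5\right)}{6 + \left(\left(-2 + 2\right) + 5\right)} + \left(2 + 18\right) \left(-92\right) = \frac{37 + 6 \left(0 + 5\right)}{6 + \left(0 + 5\right)} + 20 \left(-92\right) = \frac{37 + 6 \cdot 5}{6 + 5} - 1840 = \frac{37 + 30}{11} - 1840 = \frac{1}{11} \cdot 67 - 1840 = \frac{67}{11} - 1840 = - \frac{20173}{11}$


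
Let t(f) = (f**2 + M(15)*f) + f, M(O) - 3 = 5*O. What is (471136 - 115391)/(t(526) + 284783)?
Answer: 355745/603013 ≈ 0.58995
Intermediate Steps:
M(O) = 3 + 5*O
t(f) = f**2 + 79*f (t(f) = (f**2 + (3 + 5*15)*f) + f = (f**2 + (3 + 75)*f) + f = (f**2 + 78*f) + f = f**2 + 79*f)
(471136 - 115391)/(t(526) + 284783) = (471136 - 115391)/(526*(79 + 526) + 284783) = 355745/(526*605 + 284783) = 355745/(318230 + 284783) = 355745/603013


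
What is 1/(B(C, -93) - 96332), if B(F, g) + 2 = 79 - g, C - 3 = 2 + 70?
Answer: -1/96162 ≈ -1.0399e-5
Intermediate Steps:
C = 75 (C = 3 + (2 + 70) = 3 + 72 = 75)
B(F, g) = 77 - g (B(F, g) = -2 + (79 - g) = 77 - g)
1/(B(C, -93) - 96332) = 1/((77 - 1*(-93)) - 96332) = 1/((77 + 93) - 96332) = 1/(170 - 96332) = 1/(-96162) = -1/96162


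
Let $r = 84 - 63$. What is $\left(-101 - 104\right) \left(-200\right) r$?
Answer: $861000$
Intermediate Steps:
$r = 21$
$\left(-101 - 104\right) \left(-200\right) r = \left(-101 - 104\right) \left(-200\right) 21 = \left(-205\right) \left(-200\right) 21 = 41000 \cdot 21 = 861000$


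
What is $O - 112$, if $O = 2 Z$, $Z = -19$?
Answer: $-150$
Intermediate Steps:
$O = -38$ ($O = 2 \left(-19\right) = -38$)
$O - 112 = -38 - 112 = -150$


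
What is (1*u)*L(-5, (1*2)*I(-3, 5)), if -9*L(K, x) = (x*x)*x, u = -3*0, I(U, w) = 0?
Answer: 0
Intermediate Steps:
u = 0
L(K, x) = -x**3/9 (L(K, x) = -x*x*x/9 = -x**2*x/9 = -x**3/9)
(1*u)*L(-5, (1*2)*I(-3, 5)) = (1*0)*(-((1*2)*0)**3/9) = 0*(-(2*0)**3/9) = 0*(-1/9*0**3) = 0*(-1/9*0) = 0*0 = 0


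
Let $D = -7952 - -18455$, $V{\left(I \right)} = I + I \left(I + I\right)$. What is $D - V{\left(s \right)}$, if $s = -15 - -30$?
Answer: $10038$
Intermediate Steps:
$s = 15$ ($s = -15 + 30 = 15$)
$V{\left(I \right)} = I + 2 I^{2}$ ($V{\left(I \right)} = I + I 2 I = I + 2 I^{2}$)
$D = 10503$ ($D = -7952 + 18455 = 10503$)
$D - V{\left(s \right)} = 10503 - 15 \left(1 + 2 \cdot 15\right) = 10503 - 15 \left(1 + 30\right) = 10503 - 15 \cdot 31 = 10503 - 465 = 10038$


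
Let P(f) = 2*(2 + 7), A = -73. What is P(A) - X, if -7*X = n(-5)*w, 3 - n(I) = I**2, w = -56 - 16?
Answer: 1710/7 ≈ 244.29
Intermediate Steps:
w = -72
P(f) = 18 (P(f) = 2*9 = 18)
n(I) = 3 - I**2
X = -1584/7 (X = -(3 - 1*(-5)**2)*(-72)/7 = -(3 - 1*25)*(-72)/7 = -(3 - 25)*(-72)/7 = -(-22)*(-72)/7 = -1/7*1584 = -1584/7 ≈ -226.29)
P(A) - X = 18 - 1*(-1584/7) = 18 + 1584/7 = 1710/7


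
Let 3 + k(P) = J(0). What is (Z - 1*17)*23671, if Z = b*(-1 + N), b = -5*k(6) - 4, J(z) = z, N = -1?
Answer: -923169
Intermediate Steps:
k(P) = -3 (k(P) = -3 + 0 = -3)
b = 11 (b = -5*(-3) - 4 = 15 - 4 = 11)
Z = -22 (Z = 11*(-1 - 1) = 11*(-2) = -22)
(Z - 1*17)*23671 = (-22 - 1*17)*23671 = (-22 - 17)*23671 = -39*23671 = -923169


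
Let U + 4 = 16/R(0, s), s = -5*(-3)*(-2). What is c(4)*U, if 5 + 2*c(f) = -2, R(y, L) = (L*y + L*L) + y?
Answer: 3136/225 ≈ 13.938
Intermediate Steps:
s = -30 (s = 15*(-2) = -30)
R(y, L) = y + L**2 + L*y (R(y, L) = (L*y + L**2) + y = (L**2 + L*y) + y = y + L**2 + L*y)
c(f) = -7/2 (c(f) = -5/2 + (1/2)*(-2) = -5/2 - 1 = -7/2)
U = -896/225 (U = -4 + 16/(0 + (-30)**2 - 30*0) = -4 + 16/(0 + 900 + 0) = -4 + 16/900 = -4 + 16*(1/900) = -4 + 4/225 = -896/225 ≈ -3.9822)
c(4)*U = -7/2*(-896/225) = 3136/225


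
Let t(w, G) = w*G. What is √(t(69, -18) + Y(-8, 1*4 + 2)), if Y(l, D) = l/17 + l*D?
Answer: I*√372946/17 ≈ 35.923*I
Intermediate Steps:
t(w, G) = G*w
Y(l, D) = l/17 + D*l
√(t(69, -18) + Y(-8, 1*4 + 2)) = √(-18*69 - 8*(1/17 + (1*4 + 2))) = √(-1242 - 8*(1/17 + (4 + 2))) = √(-1242 - 8*(1/17 + 6)) = √(-1242 - 8*103/17) = √(-1242 - 824/17) = √(-21938/17) = I*√372946/17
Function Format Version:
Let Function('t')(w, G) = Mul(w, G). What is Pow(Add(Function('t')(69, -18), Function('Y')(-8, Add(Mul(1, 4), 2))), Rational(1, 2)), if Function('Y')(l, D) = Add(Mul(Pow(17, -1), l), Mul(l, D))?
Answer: Mul(Rational(1, 17), I, Pow(372946, Rational(1, 2))) ≈ Mul(35.923, I)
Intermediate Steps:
Function('t')(w, G) = Mul(G, w)
Function('Y')(l, D) = Add(Mul(Rational(1, 17), l), Mul(D, l))
Pow(Add(Function('t')(69, -18), Function('Y')(-8, Add(Mul(1, 4), 2))), Rational(1, 2)) = Pow(Add(Mul(-18, 69), Mul(-8, Add(Rational(1, 17), Add(Mul(1, 4), 2)))), Rational(1, 2)) = Pow(Add(-1242, Mul(-8, Add(Rational(1, 17), Add(4, 2)))), Rational(1, 2)) = Pow(Add(-1242, Mul(-8, Add(Rational(1, 17), 6))), Rational(1, 2)) = Pow(Add(-1242, Mul(-8, Rational(103, 17))), Rational(1, 2)) = Pow(Add(-1242, Rational(-824, 17)), Rational(1, 2)) = Pow(Rational(-21938, 17), Rational(1, 2)) = Mul(Rational(1, 17), I, Pow(372946, Rational(1, 2)))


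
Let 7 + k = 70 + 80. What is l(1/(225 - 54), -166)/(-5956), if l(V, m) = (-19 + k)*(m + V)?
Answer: 879935/254619 ≈ 3.4559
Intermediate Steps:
k = 143 (k = -7 + (70 + 80) = -7 + 150 = 143)
l(V, m) = 124*V + 124*m (l(V, m) = (-19 + 143)*(m + V) = 124*(V + m) = 124*V + 124*m)
l(1/(225 - 54), -166)/(-5956) = (124/(225 - 54) + 124*(-166))/(-5956) = (124/171 - 20584)*(-1/5956) = -3519740/171*(-1/5956) = 879935/254619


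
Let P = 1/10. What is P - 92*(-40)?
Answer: 36801/10 ≈ 3680.1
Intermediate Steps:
P = 1/10 ≈ 0.10000
P - 92*(-40) = 1/10 - 92*(-40) = 1/10 + 3680 = 36801/10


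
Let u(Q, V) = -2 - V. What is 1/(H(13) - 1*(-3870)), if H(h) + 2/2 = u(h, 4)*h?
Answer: 1/3791 ≈ 0.00026378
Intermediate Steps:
H(h) = -1 - 6*h (H(h) = -1 + (-2 - 1*4)*h = -1 + (-2 - 4)*h = -1 - 6*h)
1/(H(13) - 1*(-3870)) = 1/((-1 - 6*13) - 1*(-3870)) = 1/((-1 - 78) + 3870) = 1/(-79 + 3870) = 1/3791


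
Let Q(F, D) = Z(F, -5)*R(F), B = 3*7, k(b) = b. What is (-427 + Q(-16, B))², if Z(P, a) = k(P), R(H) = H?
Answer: 29241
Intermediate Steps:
B = 21
Z(P, a) = P
Q(F, D) = F² (Q(F, D) = F*F = F²)
(-427 + Q(-16, B))² = (-427 + (-16)²)² = (-427 + 256)² = (-171)² = 29241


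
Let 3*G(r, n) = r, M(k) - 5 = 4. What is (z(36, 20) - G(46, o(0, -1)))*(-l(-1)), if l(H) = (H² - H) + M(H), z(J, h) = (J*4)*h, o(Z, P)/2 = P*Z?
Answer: -94534/3 ≈ -31511.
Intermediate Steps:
o(Z, P) = 2*P*Z (o(Z, P) = 2*(P*Z) = 2*P*Z)
M(k) = 9 (M(k) = 5 + 4 = 9)
G(r, n) = r/3
z(J, h) = 4*J*h (z(J, h) = (4*J)*h = 4*J*h)
l(H) = 9 + H² - H (l(H) = (H² - H) + 9 = 9 + H² - H)
(z(36, 20) - G(46, o(0, -1)))*(-l(-1)) = (4*36*20 - 46/3)*(-(9 + (-1)² - 1*(-1))) = (2880 - 1*46/3)*(-(9 + 1 + 1)) = (2880 - 46/3)*(-1*11) = (8594/3)*(-11) = -94534/3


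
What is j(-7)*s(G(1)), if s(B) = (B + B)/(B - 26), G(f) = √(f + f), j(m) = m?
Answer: 14/337 + 182*√2/337 ≈ 0.80530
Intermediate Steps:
G(f) = √2*√f (G(f) = √(2*f) = √2*√f)
s(B) = 2*B/(-26 + B) (s(B) = (2*B)/(-26 + B) = 2*B/(-26 + B))
j(-7)*s(G(1)) = -14*√2*√1/(-26 + √2*√1) = -14*√2*1/(-26 + √2*1) = -14*√2/(-26 + √2)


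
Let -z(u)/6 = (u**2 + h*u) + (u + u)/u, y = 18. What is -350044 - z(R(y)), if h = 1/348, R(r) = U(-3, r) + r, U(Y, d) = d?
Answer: -9925406/29 ≈ -3.4226e+5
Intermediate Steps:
R(r) = 2*r (R(r) = r + r = 2*r)
h = 1/348 ≈ 0.0028736
z(u) = -12 - 6*u**2 - u/58 (z(u) = -6*((u**2 + u/348) + (u + u)/u) = -6*((u**2 + u/348) + (2*u)/u) = -6*((u**2 + u/348) + 2) = -6*(2 + u**2 + u/348) = -12 - 6*u**2 - u/58)
-350044 - z(R(y)) = -350044 - (-12 - 6*(2*18)**2 - 18/29) = -350044 - (-12 - 6*36**2 - 1/58*36) = -350044 - (-12 - 6*1296 - 18/29) = -350044 - (-12 - 7776 - 18/29) = -350044 - 1*(-225870/29) = -350044 + 225870/29 = -9925406/29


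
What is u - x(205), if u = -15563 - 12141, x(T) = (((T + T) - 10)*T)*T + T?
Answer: -16837909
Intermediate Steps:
x(T) = T + T²*(-10 + 2*T) (x(T) = ((2*T - 10)*T)*T + T = ((-10 + 2*T)*T)*T + T = (T*(-10 + 2*T))*T + T = T²*(-10 + 2*T) + T = T + T²*(-10 + 2*T))
u = -27704
u - x(205) = -27704 - 205*(1 - 10*205 + 2*205²) = -27704 - 205*(1 - 2050 + 2*42025) = -27704 - 205*(1 - 2050 + 84050) = -27704 - 205*82001 = -27704 - 1*16810205 = -27704 - 16810205 = -16837909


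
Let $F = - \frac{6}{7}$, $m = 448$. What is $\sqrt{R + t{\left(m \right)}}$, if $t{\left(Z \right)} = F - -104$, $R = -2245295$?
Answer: $\frac{i \sqrt{110014401}}{7} \approx 1498.4 i$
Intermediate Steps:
$F = - \frac{6}{7}$ ($F = \left(-6\right) \frac{1}{7} = - \frac{6}{7} \approx -0.85714$)
$t{\left(Z \right)} = \frac{722}{7}$ ($t{\left(Z \right)} = - \frac{6}{7} - -104 = - \frac{6}{7} + 104 = \frac{722}{7}$)
$\sqrt{R + t{\left(m \right)}} = \sqrt{-2245295 + \frac{722}{7}} = \sqrt{- \frac{15716343}{7}} = \frac{i \sqrt{110014401}}{7}$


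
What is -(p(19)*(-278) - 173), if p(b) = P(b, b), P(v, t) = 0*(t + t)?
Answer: 173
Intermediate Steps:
P(v, t) = 0 (P(v, t) = 0*(2*t) = 0)
p(b) = 0
-(p(19)*(-278) - 173) = -(0*(-278) - 173) = -(0 - 173) = -1*(-173) = 173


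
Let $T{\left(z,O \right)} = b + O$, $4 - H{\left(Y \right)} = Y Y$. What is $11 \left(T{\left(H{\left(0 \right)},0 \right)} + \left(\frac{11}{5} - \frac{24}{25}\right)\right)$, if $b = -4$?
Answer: $- \frac{759}{25} \approx -30.36$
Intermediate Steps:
$H{\left(Y \right)} = 4 - Y^{2}$ ($H{\left(Y \right)} = 4 - Y Y = 4 - Y^{2}$)
$T{\left(z,O \right)} = -4 + O$
$11 \left(T{\left(H{\left(0 \right)},0 \right)} + \left(\frac{11}{5} - \frac{24}{25}\right)\right) = 11 \left(\left(-4 + 0\right) + \left(\frac{11}{5} - \frac{24}{25}\right)\right) = 11 \left(-4 + \left(11 \cdot \frac{1}{5} - \frac{24}{25}\right)\right) = 11 \left(-4 + \left(\frac{11}{5} - \frac{24}{25}\right)\right) = 11 \left(-4 + \frac{31}{25}\right) = 11 \left(- \frac{69}{25}\right) = - \frac{759}{25}$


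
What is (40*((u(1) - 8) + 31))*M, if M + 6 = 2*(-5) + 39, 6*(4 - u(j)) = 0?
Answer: 24840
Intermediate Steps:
u(j) = 4 (u(j) = 4 - 1/6*0 = 4 + 0 = 4)
M = 23 (M = -6 + (2*(-5) + 39) = -6 + (-10 + 39) = -6 + 29 = 23)
(40*((u(1) - 8) + 31))*M = (40*((4 - 8) + 31))*23 = (40*(-4 + 31))*23 = (40*27)*23 = 1080*23 = 24840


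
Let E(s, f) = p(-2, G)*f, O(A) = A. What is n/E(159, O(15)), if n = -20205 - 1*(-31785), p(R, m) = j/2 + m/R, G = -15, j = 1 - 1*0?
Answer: 193/2 ≈ 96.500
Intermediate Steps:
j = 1 (j = 1 + 0 = 1)
p(R, m) = 1/2 + m/R
n = 11580 (n = -20205 + 31785 = 11580)
E(s, f) = 8*f (E(s, f) = ((-15 + (1/2)*(-2))/(-2))*f = (-(-15 - 1)/2)*f = (-1/2*(-16))*f = 8*f)
n/E(159, O(15)) = 11580/((8*15)) = 11580/120 = 11580*(1/120) = 193/2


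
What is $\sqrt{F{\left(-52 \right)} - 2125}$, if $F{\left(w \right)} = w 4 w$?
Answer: $\sqrt{8691} \approx 93.226$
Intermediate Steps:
$F{\left(w \right)} = 4 w^{2}$ ($F{\left(w \right)} = 4 w w = 4 w^{2}$)
$\sqrt{F{\left(-52 \right)} - 2125} = \sqrt{4 \left(-52\right)^{2} - 2125} = \sqrt{4 \cdot 2704 - 2125} = \sqrt{10816 - 2125} = \sqrt{8691}$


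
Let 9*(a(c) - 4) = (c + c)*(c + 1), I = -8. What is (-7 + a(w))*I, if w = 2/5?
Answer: 5176/225 ≈ 23.004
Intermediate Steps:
w = ⅖ (w = 2*(⅕) = ⅖ ≈ 0.40000)
a(c) = 4 + 2*c*(1 + c)/9 (a(c) = 4 + ((c + c)*(c + 1))/9 = 4 + ((2*c)*(1 + c))/9 = 4 + (2*c*(1 + c))/9 = 4 + 2*c*(1 + c)/9)
(-7 + a(w))*I = (-7 + (4 + (2/9)*(⅖) + 2*(⅖)²/9))*(-8) = (-7 + (4 + 4/45 + (2/9)*(4/25)))*(-8) = (-7 + (4 + 4/45 + 8/225))*(-8) = (-7 + 928/225)*(-8) = -647/225*(-8) = 5176/225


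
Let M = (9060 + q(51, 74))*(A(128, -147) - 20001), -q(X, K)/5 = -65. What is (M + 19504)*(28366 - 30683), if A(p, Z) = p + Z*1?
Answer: 435290610132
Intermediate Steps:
A(p, Z) = Z + p (A(p, Z) = p + Z = Z + p)
q(X, K) = 325 (q(X, K) = -5*(-65) = 325)
M = -187887700 (M = (9060 + 325)*((-147 + 128) - 20001) = 9385*(-19 - 20001) = 9385*(-20020) = -187887700)
(M + 19504)*(28366 - 30683) = (-187887700 + 19504)*(28366 - 30683) = -187868196*(-2317) = 435290610132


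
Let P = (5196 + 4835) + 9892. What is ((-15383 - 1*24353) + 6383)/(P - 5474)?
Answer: -33353/14449 ≈ -2.3083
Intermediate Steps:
P = 19923 (P = 10031 + 9892 = 19923)
((-15383 - 1*24353) + 6383)/(P - 5474) = ((-15383 - 1*24353) + 6383)/(19923 - 5474) = ((-15383 - 24353) + 6383)/14449 = (-39736 + 6383)*(1/14449) = -33353*1/14449 = -33353/14449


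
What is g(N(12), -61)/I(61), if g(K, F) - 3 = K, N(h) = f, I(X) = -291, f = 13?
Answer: -16/291 ≈ -0.054983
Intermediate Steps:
N(h) = 13
g(K, F) = 3 + K
g(N(12), -61)/I(61) = (3 + 13)/(-291) = 16*(-1/291) = -16/291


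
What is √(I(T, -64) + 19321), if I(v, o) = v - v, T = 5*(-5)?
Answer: 139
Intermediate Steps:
T = -25
I(v, o) = 0
√(I(T, -64) + 19321) = √(0 + 19321) = √19321 = 139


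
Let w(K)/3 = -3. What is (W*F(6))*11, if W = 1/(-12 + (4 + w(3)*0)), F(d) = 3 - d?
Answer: 33/8 ≈ 4.1250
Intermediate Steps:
w(K) = -9 (w(K) = 3*(-3) = -9)
W = -1/8 (W = 1/(-12 + (4 - 9*0)) = 1/(-12 + (4 + 0)) = 1/(-12 + 4) = 1/(-8) = -1/8 ≈ -0.12500)
(W*F(6))*11 = -(3 - 1*6)/8*11 = -(3 - 6)/8*11 = -1/8*(-3)*11 = (3/8)*11 = 33/8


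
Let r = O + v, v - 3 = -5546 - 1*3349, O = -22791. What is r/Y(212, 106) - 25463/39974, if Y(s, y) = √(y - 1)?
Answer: -25463/39974 - 10561*√105/35 ≈ -3092.6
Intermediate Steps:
Y(s, y) = √(-1 + y)
v = -8892 (v = 3 + (-5546 - 1*3349) = 3 + (-5546 - 3349) = 3 - 8895 = -8892)
r = -31683 (r = -22791 - 8892 = -31683)
r/Y(212, 106) - 25463/39974 = -31683/√(-1 + 106) - 25463/39974 = -31683*√105/105 - 25463*1/39974 = -10561*√105/35 - 25463/39974 = -25463/39974 - 10561*√105/35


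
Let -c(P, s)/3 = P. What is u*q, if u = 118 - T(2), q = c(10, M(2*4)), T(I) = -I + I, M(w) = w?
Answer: -3540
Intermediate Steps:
T(I) = 0
c(P, s) = -3*P
q = -30 (q = -3*10 = -30)
u = 118 (u = 118 - 1*0 = 118 + 0 = 118)
u*q = 118*(-30) = -3540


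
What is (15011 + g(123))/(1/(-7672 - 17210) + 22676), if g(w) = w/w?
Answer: 373528584/564224231 ≈ 0.66202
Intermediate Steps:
g(w) = 1
(15011 + g(123))/(1/(-7672 - 17210) + 22676) = (15011 + 1)/(1/(-7672 - 17210) + 22676) = 15012/(1/(-24882) + 22676) = 15012/(-1/24882 + 22676) = 15012/(564224231/24882) = 15012*(24882/564224231) = 373528584/564224231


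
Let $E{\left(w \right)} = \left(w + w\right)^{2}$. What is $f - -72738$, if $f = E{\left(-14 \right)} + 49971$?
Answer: $123493$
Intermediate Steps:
$E{\left(w \right)} = 4 w^{2}$ ($E{\left(w \right)} = \left(2 w\right)^{2} = 4 w^{2}$)
$f = 50755$ ($f = 4 \left(-14\right)^{2} + 49971 = 4 \cdot 196 + 49971 = 784 + 49971 = 50755$)
$f - -72738 = 50755 - -72738 = 50755 + 72738 = 123493$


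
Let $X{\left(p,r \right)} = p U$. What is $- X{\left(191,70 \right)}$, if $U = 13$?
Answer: $-2483$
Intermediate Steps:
$X{\left(p,r \right)} = 13 p$ ($X{\left(p,r \right)} = p 13 = 13 p$)
$- X{\left(191,70 \right)} = - 13 \cdot 191 = \left(-1\right) 2483 = -2483$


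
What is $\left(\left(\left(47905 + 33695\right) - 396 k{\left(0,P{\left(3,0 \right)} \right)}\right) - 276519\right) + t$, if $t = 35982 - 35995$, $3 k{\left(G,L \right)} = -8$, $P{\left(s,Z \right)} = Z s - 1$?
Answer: $-193876$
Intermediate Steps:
$P{\left(s,Z \right)} = -1 + Z s$
$k{\left(G,L \right)} = - \frac{8}{3}$ ($k{\left(G,L \right)} = \frac{1}{3} \left(-8\right) = - \frac{8}{3}$)
$t = -13$
$\left(\left(\left(47905 + 33695\right) - 396 k{\left(0,P{\left(3,0 \right)} \right)}\right) - 276519\right) + t = \left(\left(\left(47905 + 33695\right) - -1056\right) - 276519\right) - 13 = \left(\left(81600 + 1056\right) - 276519\right) - 13 = \left(82656 - 276519\right) - 13 = -193863 - 13 = -193876$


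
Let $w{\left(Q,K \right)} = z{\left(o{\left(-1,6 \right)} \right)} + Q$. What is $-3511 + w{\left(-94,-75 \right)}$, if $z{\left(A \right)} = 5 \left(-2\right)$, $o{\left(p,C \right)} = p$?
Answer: $-3615$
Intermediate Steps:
$z{\left(A \right)} = -10$
$w{\left(Q,K \right)} = -10 + Q$
$-3511 + w{\left(-94,-75 \right)} = -3511 - 104 = -3615$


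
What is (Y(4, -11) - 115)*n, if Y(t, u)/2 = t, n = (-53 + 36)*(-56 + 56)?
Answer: 0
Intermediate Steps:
n = 0 (n = -17*0 = 0)
Y(t, u) = 2*t
(Y(4, -11) - 115)*n = (2*4 - 115)*0 = (8 - 115)*0 = -107*0 = 0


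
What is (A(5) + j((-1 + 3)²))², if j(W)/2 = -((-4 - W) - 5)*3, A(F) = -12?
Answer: 4356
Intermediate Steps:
j(W) = 54 + 6*W (j(W) = 2*(-((-4 - W) - 5)*3) = 2*(-(-9 - W)*3) = 2*(-(-27 - 3*W)) = 2*(27 + 3*W) = 54 + 6*W)
(A(5) + j((-1 + 3)²))² = (-12 + (54 + 6*(-1 + 3)²))² = (-12 + (54 + 6*2²))² = (-12 + (54 + 6*4))² = (-12 + (54 + 24))² = (-12 + 78)² = 66² = 4356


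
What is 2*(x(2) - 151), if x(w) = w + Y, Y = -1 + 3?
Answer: -294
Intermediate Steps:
Y = 2
x(w) = 2 + w (x(w) = w + 2 = 2 + w)
2*(x(2) - 151) = 2*((2 + 2) - 151) = 2*(4 - 151) = 2*(-147) = -294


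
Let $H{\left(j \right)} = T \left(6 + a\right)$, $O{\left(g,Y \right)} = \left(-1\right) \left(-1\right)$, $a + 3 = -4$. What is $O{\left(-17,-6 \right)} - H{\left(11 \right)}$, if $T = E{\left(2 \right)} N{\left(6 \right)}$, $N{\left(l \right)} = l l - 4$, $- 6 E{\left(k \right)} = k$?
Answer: $- \frac{29}{3} \approx -9.6667$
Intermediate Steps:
$a = -7$ ($a = -3 - 4 = -7$)
$O{\left(g,Y \right)} = 1$
$E{\left(k \right)} = - \frac{k}{6}$
$N{\left(l \right)} = -4 + l^{2}$ ($N{\left(l \right)} = l^{2} - 4 = -4 + l^{2}$)
$T = - \frac{32}{3}$ ($T = \left(- \frac{1}{6}\right) 2 \left(-4 + 6^{2}\right) = - \frac{-4 + 36}{3} = \left(- \frac{1}{3}\right) 32 = - \frac{32}{3} \approx -10.667$)
$H{\left(j \right)} = \frac{32}{3}$ ($H{\left(j \right)} = - \frac{32 \left(6 - 7\right)}{3} = \left(- \frac{32}{3}\right) \left(-1\right) = \frac{32}{3}$)
$O{\left(-17,-6 \right)} - H{\left(11 \right)} = 1 - \frac{32}{3} = - \frac{29}{3}$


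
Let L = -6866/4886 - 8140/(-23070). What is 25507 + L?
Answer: 143751546178/5636001 ≈ 25506.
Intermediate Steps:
L = -5931329/5636001 (L = -6866*1/4886 - 8140*(-1/23070) = -3433/2443 + 814/2307 = -5931329/5636001 ≈ -1.0524)
25507 + L = 25507 - 5931329/5636001 = 143751546178/5636001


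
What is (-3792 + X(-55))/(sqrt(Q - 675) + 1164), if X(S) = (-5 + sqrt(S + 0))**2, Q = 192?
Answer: 2*(-5*sqrt(55) + 1911*I)/(sqrt(483) - 1164*I) ≈ -3.2835 - 0.0017172*I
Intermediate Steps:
X(S) = (-5 + sqrt(S))**2
(-3792 + X(-55))/(sqrt(Q - 675) + 1164) = (-3792 + (-5 + sqrt(-55))**2)/(sqrt(192 - 675) + 1164) = (-3792 + (-5 + I*sqrt(55))**2)/(sqrt(-483) + 1164) = (-3792 + (-5 + I*sqrt(55))**2)/(I*sqrt(483) + 1164) = (-3792 + (-5 + I*sqrt(55))**2)/(1164 + I*sqrt(483))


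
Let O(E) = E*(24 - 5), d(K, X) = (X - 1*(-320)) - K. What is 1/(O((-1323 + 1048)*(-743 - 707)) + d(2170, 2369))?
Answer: 1/7576769 ≈ 1.3198e-7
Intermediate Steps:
d(K, X) = 320 + X - K (d(K, X) = (X + 320) - K = (320 + X) - K = 320 + X - K)
O(E) = 19*E (O(E) = E*19 = 19*E)
1/(O((-1323 + 1048)*(-743 - 707)) + d(2170, 2369)) = 1/(19*((-1323 + 1048)*(-743 - 707)) + (320 + 2369 - 1*2170)) = 1/(19*(-275*(-1450)) + (320 + 2369 - 2170)) = 1/(19*398750 + 519) = 1/(7576250 + 519) = 1/7576769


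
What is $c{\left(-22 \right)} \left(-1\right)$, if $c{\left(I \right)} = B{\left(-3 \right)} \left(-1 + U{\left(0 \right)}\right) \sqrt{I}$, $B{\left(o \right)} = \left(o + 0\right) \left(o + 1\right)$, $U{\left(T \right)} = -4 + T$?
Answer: $30 i \sqrt{22} \approx 140.71 i$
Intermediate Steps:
$B{\left(o \right)} = o \left(1 + o\right)$
$c{\left(I \right)} = - 30 \sqrt{I}$ ($c{\left(I \right)} = - 3 \left(1 - 3\right) \left(-1 + \left(-4 + 0\right)\right) \sqrt{I} = \left(-3\right) \left(-2\right) \left(-1 - 4\right) \sqrt{I} = 6 \left(-5\right) \sqrt{I} = - 30 \sqrt{I}$)
$c{\left(-22 \right)} \left(-1\right) = - 30 \sqrt{-22} \left(-1\right) = - 30 i \sqrt{22} \left(-1\right) = 30 i \sqrt{22}$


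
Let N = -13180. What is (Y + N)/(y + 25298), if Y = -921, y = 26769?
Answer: -14101/52067 ≈ -0.27082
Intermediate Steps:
(Y + N)/(y + 25298) = (-921 - 13180)/(26769 + 25298) = -14101/52067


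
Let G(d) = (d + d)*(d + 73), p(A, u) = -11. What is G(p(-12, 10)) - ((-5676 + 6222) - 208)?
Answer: -1702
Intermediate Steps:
G(d) = 2*d*(73 + d) (G(d) = (2*d)*(73 + d) = 2*d*(73 + d))
G(p(-12, 10)) - ((-5676 + 6222) - 208) = 2*(-11)*(73 - 11) - ((-5676 + 6222) - 208) = 2*(-11)*62 - (546 - 208) = -1364 - 1*338 = -1364 - 338 = -1702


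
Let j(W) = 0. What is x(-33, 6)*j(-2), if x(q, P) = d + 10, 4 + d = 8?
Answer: 0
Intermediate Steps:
d = 4 (d = -4 + 8 = 4)
x(q, P) = 14 (x(q, P) = 4 + 10 = 14)
x(-33, 6)*j(-2) = 14*0 = 0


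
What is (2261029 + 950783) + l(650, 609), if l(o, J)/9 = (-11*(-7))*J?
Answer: 3633849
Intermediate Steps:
l(o, J) = 693*J (l(o, J) = 9*((-11*(-7))*J) = 9*(77*J) = 693*J)
(2261029 + 950783) + l(650, 609) = (2261029 + 950783) + 693*609 = 3211812 + 422037 = 3633849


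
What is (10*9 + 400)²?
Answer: 240100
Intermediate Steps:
(10*9 + 400)² = (90 + 400)² = 490² = 240100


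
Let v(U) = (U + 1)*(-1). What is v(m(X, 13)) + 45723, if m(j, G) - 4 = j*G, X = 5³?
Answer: 44093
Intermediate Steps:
X = 125
m(j, G) = 4 + G*j (m(j, G) = 4 + j*G = 4 + G*j)
v(U) = -1 - U (v(U) = (1 + U)*(-1) = -1 - U)
v(m(X, 13)) + 45723 = (-1 - (4 + 13*125)) + 45723 = (-1 - (4 + 1625)) + 45723 = (-1 - 1*1629) + 45723 = (-1 - 1629) + 45723 = -1630 + 45723 = 44093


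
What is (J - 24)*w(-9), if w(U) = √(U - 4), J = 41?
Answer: 17*I*√13 ≈ 61.294*I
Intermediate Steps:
w(U) = √(-4 + U)
(J - 24)*w(-9) = (41 - 24)*√(-4 - 9) = 17*√(-13) = 17*(I*√13) = 17*I*√13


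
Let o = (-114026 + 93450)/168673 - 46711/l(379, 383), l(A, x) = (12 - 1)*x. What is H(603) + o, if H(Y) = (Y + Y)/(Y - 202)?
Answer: -2337187112697/284958358949 ≈ -8.2019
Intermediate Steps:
l(A, x) = 11*x
H(Y) = 2*Y/(-202 + Y) (H(Y) = (2*Y)/(-202 + Y) = 2*Y/(-202 + Y))
o = -7965571191/710619349 (o = (-114026 + 93450)/168673 - 46711/(11*383) = -20576*1/168673 - 46711/4213 = -20576/168673 - 46711*1/4213 = -20576/168673 - 46711/4213 = -7965571191/710619349 ≈ -11.209)
H(603) + o = 2*603/(-202 + 603) - 7965571191/710619349 = 2*603/401 - 7965571191/710619349 = 2*603*(1/401) - 7965571191/710619349 = 1206/401 - 7965571191/710619349 = -2337187112697/284958358949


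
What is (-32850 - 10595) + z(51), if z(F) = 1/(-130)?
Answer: -5647851/130 ≈ -43445.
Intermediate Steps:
z(F) = -1/130
(-32850 - 10595) + z(51) = (-32850 - 10595) - 1/130 = -43445 - 1/130 = -5647851/130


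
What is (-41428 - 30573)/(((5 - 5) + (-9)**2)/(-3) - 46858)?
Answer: 72001/46885 ≈ 1.5357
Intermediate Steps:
(-41428 - 30573)/(((5 - 5) + (-9)**2)/(-3) - 46858) = -72001/(-(0 + 81)/3 - 46858) = -72001/(-1/3*81 - 46858) = -72001/(-27 - 46858) = -72001/(-46885) = -72001*(-1/46885) = 72001/46885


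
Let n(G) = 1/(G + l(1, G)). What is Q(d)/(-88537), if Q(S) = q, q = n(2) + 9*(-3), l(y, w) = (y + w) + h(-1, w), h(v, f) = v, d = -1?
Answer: 107/354148 ≈ 0.00030213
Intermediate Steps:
l(y, w) = -1 + w + y (l(y, w) = (y + w) - 1 = (w + y) - 1 = -1 + w + y)
n(G) = 1/(2*G) (n(G) = 1/(G + (-1 + G + 1)) = 1/(G + G) = 1/(2*G))
q = -107/4 (q = (1/2)/2 + 9*(-3) = (1/2)*(1/2) - 27 = 1/4 - 27 = -107/4 ≈ -26.750)
Q(S) = -107/4
Q(d)/(-88537) = -107/4/(-88537) = -107/4*(-1/88537) = 107/354148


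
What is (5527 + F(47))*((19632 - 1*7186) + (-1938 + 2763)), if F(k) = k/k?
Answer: 73362088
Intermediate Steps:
F(k) = 1
(5527 + F(47))*((19632 - 1*7186) + (-1938 + 2763)) = (5527 + 1)*((19632 - 1*7186) + (-1938 + 2763)) = 5528*((19632 - 7186) + 825) = 5528*(12446 + 825) = 5528*13271 = 73362088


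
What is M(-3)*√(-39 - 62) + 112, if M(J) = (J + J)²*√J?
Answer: 112 - 36*√303 ≈ -514.65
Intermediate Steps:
M(J) = 4*J^(5/2) (M(J) = (2*J)²*√J = (4*J²)*√J = 4*J^(5/2))
M(-3)*√(-39 - 62) + 112 = (4*(-3)^(5/2))*√(-39 - 62) + 112 = (4*(9*I*√3))*√(-101) + 112 = (36*I*√3)*(I*√101) + 112 = -36*√303 + 112 = 112 - 36*√303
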